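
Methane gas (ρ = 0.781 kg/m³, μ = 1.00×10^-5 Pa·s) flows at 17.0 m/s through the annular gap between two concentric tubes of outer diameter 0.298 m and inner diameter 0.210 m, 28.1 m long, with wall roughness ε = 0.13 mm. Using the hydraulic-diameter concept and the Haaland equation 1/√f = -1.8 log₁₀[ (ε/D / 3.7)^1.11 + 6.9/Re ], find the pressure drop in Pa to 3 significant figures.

Hydraulic diameter D_h = 4A/P = D_o - D_i = 0.298 - 0.21 = 0.088 m.
Re = ρVD_h/μ = 0.781·17·0.088/1e-05 = 1.168e+05.
ε/D_h = 0.00013/0.088 = 0.00148; Haaland gives 1/√f = -1.8 log₁₀[0.000169+5.91e-05] = 6.556, so f = 0.02326.
ΔP = f(L/D_h)(ρV²/2) = 0.02326·28.1/0.088·112.9 = 838.4 Pa.

ΔP ≈ 838 Pa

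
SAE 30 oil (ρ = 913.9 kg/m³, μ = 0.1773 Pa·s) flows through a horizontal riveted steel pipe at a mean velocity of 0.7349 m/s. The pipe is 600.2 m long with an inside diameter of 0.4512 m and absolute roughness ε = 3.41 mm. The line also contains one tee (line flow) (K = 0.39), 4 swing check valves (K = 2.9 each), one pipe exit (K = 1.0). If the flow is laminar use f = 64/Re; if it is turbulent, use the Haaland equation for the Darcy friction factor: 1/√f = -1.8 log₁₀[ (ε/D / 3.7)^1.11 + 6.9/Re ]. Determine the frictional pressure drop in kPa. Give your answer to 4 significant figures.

ΔP ≈ 15.50 kPa

Reynolds number Re = ρVD/μ = 913.9 · 0.7349 · 0.4512 / 0.177 = 1709.
Re < 2300 → laminar flow, so f = 64/Re = 64/1709 = 0.03744 (the turbulent correlation is not needed).
Total minor-loss coefficient ΣK = 1·0.39 + 4·2.9 + 1·1 = 13.
ΔP = [f·L/D + ΣK]·(ρV²/2) = [0.03744·600.2/0.4512 + 13]·(913.9·0.7349²/2) = [49.81 + 13]·246.8 = 1.55e+04 Pa.
ΔP = 1.55e+04 Pa = 15.50 kPa.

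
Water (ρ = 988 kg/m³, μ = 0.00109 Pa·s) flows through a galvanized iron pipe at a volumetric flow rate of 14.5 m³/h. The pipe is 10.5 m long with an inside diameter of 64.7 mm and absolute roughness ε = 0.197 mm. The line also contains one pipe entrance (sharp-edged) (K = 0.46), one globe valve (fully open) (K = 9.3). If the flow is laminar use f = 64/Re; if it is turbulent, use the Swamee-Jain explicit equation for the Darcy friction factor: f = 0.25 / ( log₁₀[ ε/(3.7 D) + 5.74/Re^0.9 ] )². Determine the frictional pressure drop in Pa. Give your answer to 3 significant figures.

ΔP ≈ 10600 Pa

Q = 14.5 m³/h = 14.5/3600 = 0.004028 m³/s.
Cross-sectional area A = πD²/4 = π(0.0647)²/4 = 0.003288 m²; mean velocity V = Q/A = 0.004028/0.003288 = 1.225 m/s.
Reynolds number Re = ρVD/μ = 988 · 1.225 · 0.0647 / 0.00109 = 7.185e+04.
Re > 4000 → turbulent. Relative roughness ε/D = 0.000197/0.0647 = 0.00304. Swamee-Jain: f = 0.25/(log₁₀[0.00304/3.7 + 5.74/7.185e+04^0.9])² = 0.25/(log₁₀[0.000823 + 0.000244])² = 0.25/(-2.972)² = 0.02831.
Total minor-loss coefficient ΣK = 1·0.46 + 1·9.3 = 9.76.
ΔP = [f·L/D + ΣK]·(ρV²/2) = [0.02831·10.5/0.0647 + 9.76]·(988·1.225²/2) = [4.594 + 9.76]·741.4 = 1.064e+04 Pa.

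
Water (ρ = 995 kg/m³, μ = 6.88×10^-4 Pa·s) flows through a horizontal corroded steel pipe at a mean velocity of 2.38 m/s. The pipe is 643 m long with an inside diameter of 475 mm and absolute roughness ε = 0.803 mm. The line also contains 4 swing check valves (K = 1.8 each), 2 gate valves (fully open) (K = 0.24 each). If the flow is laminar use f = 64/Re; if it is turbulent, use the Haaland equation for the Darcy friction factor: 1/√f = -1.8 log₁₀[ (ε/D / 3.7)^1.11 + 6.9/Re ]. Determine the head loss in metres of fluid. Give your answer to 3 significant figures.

h_f ≈ 11.0 m

Reynolds number Re = ρVD/μ = 995 · 2.38 · 0.475 / 0.000688 = 1.635e+06.
Re > 4000 → turbulent. Relative roughness ε/D = 0.000803/0.475 = 0.00169. Haaland: 1/√f = -1.8 log₁₀[(0.00169/3.7)^1.11 + 6.9/1.635e+06] = -1.8 log₁₀[0.000196 + 4.22e-06] = 6.657, so f = 0.02257.
Total minor-loss coefficient ΣK = 4·1.8 + 2·0.24 = 7.68.
ΔP = [f·L/D + ΣK]·(ρV²/2) = [0.02257·643/0.475 + 7.68]·(995·2.38²/2) = [30.55 + 7.68]·2818 = 1.077e+05 Pa.
Head loss h_f = ΔP/(ρg) = 1.077e+05/(995·9.81) = 11.0 m.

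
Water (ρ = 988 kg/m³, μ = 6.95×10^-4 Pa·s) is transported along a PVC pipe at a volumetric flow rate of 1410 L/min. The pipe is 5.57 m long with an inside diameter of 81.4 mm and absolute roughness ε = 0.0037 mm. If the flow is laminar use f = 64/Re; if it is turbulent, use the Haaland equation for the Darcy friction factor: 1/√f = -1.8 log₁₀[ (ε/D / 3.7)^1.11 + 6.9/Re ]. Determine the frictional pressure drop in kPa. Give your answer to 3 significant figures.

ΔP ≈ 9.33 kPa

Q = 1410 L/min = 1410/60000 = 0.0235 m³/s.
Cross-sectional area A = πD²/4 = π(0.0814)²/4 = 0.005204 m²; mean velocity V = Q/A = 0.0235/0.005204 = 4.516 m/s.
Reynolds number Re = ρVD/μ = 988 · 4.516 · 0.0814 / 0.000695 = 5.225e+05.
Re > 4000 → turbulent. Relative roughness ε/D = 3.7e-06/0.0814 = 4.55e-05. Haaland: 1/√f = -1.8 log₁₀[(4.55e-05/3.7)^1.11 + 6.9/5.225e+05] = -1.8 log₁₀[3.54e-06 + 1.32e-05] = 8.597, so f = 0.01353.
Darcy-Weisbach: ΔP = f(L/D)(ρV²/2) = 0.01353·(5.57/0.0814)·(988·4.516²/2) = 0.01353·68.43·1.007e+04 = 9327 Pa.
ΔP = 9327 Pa = 9.33 kPa.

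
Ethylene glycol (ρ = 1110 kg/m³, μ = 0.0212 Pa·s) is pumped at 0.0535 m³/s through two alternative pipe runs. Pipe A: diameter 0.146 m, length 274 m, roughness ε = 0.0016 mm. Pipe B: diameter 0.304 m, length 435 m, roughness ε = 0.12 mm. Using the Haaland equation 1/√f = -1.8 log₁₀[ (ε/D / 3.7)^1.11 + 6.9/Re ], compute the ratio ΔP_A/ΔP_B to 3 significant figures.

Pipe A: V = Q/A = 0.0535/0.01674 = 3.196 m/s; Re = 2.443e+04; ε/D = 1.1e-05; Haaland → f = 0.02452; ΔP_A = f(L/D)(ρV²/2) = 2.608e+05 Pa.
Pipe B: V = Q/A = 0.0535/0.07258 = 0.7371 m/s; Re = 1.173e+04; ε/D = 0.000395; Haaland → f = 0.03009; ΔP_B = f(L/D)(ρV²/2) = 1.298e+04 Pa.
ΔP_A/ΔP_B = 2.608e+05/1.298e+04 = 20.1.

ΔP_A/ΔP_B ≈ 20.1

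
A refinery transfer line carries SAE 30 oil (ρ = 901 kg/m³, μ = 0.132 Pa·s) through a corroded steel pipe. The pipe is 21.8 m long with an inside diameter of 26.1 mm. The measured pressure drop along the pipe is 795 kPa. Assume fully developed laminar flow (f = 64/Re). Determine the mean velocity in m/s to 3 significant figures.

For laminar flow, f = 64/Re with Re = ρVD/μ, so Darcy-Weisbach reduces to ΔP = 32μLV/D². Solving for V: V = ΔP·D²/(32μL) = 7.95e+05·(0.0261)²/(32·0.132·21.8) = 5.881 m/s.
Check: Re = ρVD/μ = 901·5.881·0.0261/0.132 = 1048 < 2300, so the laminar assumption holds.

V ≈ 5.88 m/s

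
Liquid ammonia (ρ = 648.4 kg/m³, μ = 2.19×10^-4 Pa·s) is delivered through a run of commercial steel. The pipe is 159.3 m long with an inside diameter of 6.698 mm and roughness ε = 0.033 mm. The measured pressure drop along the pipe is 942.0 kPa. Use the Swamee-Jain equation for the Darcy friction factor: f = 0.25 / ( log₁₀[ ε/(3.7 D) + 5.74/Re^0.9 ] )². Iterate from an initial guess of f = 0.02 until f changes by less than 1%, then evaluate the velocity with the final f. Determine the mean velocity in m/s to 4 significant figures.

V ≈ 1.925 m/s

Rearranging Darcy-Weisbach: V = √(2·ΔP·D/(f·L·ρ)). With ε/D = 3.3e-05/0.006698 = 0.00493, iterate starting from f = 0.02:
  f = 0.02 → V = √(2·9.42e+05·0.006698/(0.02·159.3·648.4)) = 2.472 m/s; Re = ρVD/μ = 4.901e+04; f → 0.03245
  f = 0.03245 → V = 1.94 m/s; Re = 3.848e+04; f → 0.03295
  f = 0.03295 → V = 1.925 m/s; Re = 3.818e+04; f → 0.03297
Converged (Δf/f < 1%). With the final f = 0.03297: V = √(2·9.42e+05·0.006698/(0.03297·159.3·648.4)) = 1.925 m/s.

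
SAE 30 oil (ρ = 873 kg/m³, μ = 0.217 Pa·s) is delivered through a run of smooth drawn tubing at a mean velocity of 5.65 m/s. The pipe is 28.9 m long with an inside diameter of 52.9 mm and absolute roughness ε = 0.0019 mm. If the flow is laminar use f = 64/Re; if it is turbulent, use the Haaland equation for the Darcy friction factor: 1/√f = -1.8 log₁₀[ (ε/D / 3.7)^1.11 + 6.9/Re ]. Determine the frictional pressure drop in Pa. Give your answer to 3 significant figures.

Reynolds number Re = ρVD/μ = 873 · 5.65 · 0.0529 / 0.217 = 1202.
Re < 2300 → laminar flow, so f = 64/Re = 64/1202 = 0.05323 (the turbulent correlation is not needed).
Darcy-Weisbach: ΔP = f(L/D)(ρV²/2) = 0.05323·(28.9/0.0529)·(873·5.65²/2) = 0.05323·546.3·1.393e+04 = 4.052e+05 Pa.

ΔP ≈ 405000 Pa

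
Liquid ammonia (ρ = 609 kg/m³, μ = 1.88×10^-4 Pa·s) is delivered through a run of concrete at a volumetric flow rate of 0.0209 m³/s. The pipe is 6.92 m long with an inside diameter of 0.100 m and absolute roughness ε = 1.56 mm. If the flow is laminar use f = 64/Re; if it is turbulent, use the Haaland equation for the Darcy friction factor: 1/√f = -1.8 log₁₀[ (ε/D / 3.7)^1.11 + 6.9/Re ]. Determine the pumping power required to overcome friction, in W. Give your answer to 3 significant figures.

P ≈ 139 W

Cross-sectional area A = πD²/4 = π(0.1)²/4 = 0.007854 m²; mean velocity V = Q/A = 0.0209/0.007854 = 2.661 m/s.
Reynolds number Re = ρVD/μ = 609 · 2.661 · 0.1 / 0.000188 = 8.62e+05.
Re > 4000 → turbulent. Relative roughness ε/D = 0.00156/0.1 = 0.0156. Haaland: 1/√f = -1.8 log₁₀[(0.0156/3.7)^1.11 + 6.9/8.62e+05] = -1.8 log₁₀[0.00231 + 8e-06] = 4.743, so f = 0.04446.
Darcy-Weisbach: ΔP = f(L/D)(ρV²/2) = 0.04446·(6.92/0.1)·(609·2.661²/2) = 0.04446·69.2·2156 = 6634 Pa.
Pumping power P = QΔP = 0.0209·6634 = 138.6 W = 139 W.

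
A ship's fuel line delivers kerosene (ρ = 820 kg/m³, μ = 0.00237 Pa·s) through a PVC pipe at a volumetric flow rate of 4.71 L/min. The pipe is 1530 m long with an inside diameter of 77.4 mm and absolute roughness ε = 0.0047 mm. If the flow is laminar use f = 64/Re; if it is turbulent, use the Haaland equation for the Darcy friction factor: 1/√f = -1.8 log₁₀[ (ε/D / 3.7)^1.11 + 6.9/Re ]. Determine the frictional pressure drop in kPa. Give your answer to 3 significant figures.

Q = 4.71 L/min = 4.71/60000 = 7.85e-05 m³/s.
Cross-sectional area A = πD²/4 = π(0.0774)²/4 = 0.004705 m²; mean velocity V = Q/A = 7.85e-05/0.004705 = 0.01668 m/s.
Reynolds number Re = ρVD/μ = 820 · 0.01668 · 0.0774 / 0.00237 = 446.8.
Re < 2300 → laminar flow, so f = 64/Re = 64/446.8 = 0.1432 (the turbulent correlation is not needed).
Darcy-Weisbach: ΔP = f(L/D)(ρV²/2) = 0.1432·(1530/0.0774)·(820·0.01668²/2) = 0.1432·1.977e+04·0.1141 = 323.2 Pa.
ΔP = 323.2 Pa = 0.323 kPa.

ΔP ≈ 0.323 kPa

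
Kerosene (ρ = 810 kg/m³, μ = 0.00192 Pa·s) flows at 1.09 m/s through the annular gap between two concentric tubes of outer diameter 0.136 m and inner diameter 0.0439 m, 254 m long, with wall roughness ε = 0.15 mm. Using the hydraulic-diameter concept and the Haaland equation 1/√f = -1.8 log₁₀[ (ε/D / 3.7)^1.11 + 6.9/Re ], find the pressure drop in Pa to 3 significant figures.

Hydraulic diameter D_h = 4A/P = D_o - D_i = 0.136 - 0.0439 = 0.0921 m.
Re = ρVD_h/μ = 810·1.09·0.0921/0.00192 = 4.235e+04.
ε/D_h = 0.00015/0.0921 = 0.00163; Haaland gives 1/√f = -1.8 log₁₀[0.000188+0.000163] = 6.218, so f = 0.02586.
ΔP = f(L/D_h)(ρV²/2) = 0.02586·254/0.0921·481.2 = 3.432e+04 Pa.

ΔP ≈ 34300 Pa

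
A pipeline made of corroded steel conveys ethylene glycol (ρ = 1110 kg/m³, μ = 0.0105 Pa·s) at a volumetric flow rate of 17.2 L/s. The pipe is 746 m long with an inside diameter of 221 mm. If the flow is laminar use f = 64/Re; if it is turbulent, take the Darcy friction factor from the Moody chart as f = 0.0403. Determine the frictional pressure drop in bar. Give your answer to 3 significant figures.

ΔP ≈ 0.152 bar

Q = 17.2 L/s = 17.2/1000 = 0.0172 m³/s.
Cross-sectional area A = πD²/4 = π(0.221)²/4 = 0.03836 m²; mean velocity V = Q/A = 0.0172/0.03836 = 0.4484 m/s.
Reynolds number Re = ρVD/μ = 1110 · 0.4484 · 0.221 / 0.0105 = 1.048e+04.
Re > 4000 → turbulent; use the Moody-chart value f = 0.0403.
Darcy-Weisbach: ΔP = f(L/D)(ρV²/2) = 0.0403·(746/0.221)·(1110·0.4484²/2) = 0.0403·3376·111.6 = 1.518e+04 Pa.
ΔP = 1.518e+04 Pa = 0.152 bar.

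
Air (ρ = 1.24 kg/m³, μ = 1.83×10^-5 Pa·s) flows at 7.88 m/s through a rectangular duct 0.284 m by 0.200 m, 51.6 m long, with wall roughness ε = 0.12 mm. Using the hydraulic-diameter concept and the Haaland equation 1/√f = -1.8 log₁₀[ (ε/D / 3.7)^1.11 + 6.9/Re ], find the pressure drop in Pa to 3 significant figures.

Hydraulic diameter D_h = 4A/P = 4·(0.284·0.2)/(2·(0.284+0.2)) = 0.2272/0.968 = 0.2347 m.
Re = ρVD_h/μ = 1.24·7.88·0.2347/1.83e-05 = 1.253e+05.
ε/D_h = 0.00012/0.2347 = 0.000511; Haaland gives 1/√f = -1.8 log₁₀[5.2e-05+5.51e-05] = 7.147, so f = 0.01958.
ΔP = f(L/D_h)(ρV²/2) = 0.01958·51.6/0.2347·38.5 = 165.7 Pa.

ΔP ≈ 166 Pa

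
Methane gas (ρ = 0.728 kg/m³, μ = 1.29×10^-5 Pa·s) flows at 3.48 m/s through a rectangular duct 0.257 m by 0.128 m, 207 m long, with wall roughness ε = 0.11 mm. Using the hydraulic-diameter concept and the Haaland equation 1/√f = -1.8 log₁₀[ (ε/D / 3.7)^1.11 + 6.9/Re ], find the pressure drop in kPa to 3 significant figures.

ΔP ≈ 0.130 kPa

Hydraulic diameter D_h = 4A/P = 4·(0.257·0.128)/(2·(0.257+0.128)) = 0.1316/0.77 = 0.1709 m.
Re = ρVD_h/μ = 0.728·3.48·0.1709/1.29e-05 = 3.356e+04.
ε/D_h = 0.00011/0.1709 = 0.000644; Haaland gives 1/√f = -1.8 log₁₀[6.71e-05+0.000206] = 6.416, so f = 0.02429.
ΔP = f(L/D_h)(ρV²/2) = 0.02429·207/0.1709·4.408 = 129.7 Pa.
ΔP = 0.130 kPa.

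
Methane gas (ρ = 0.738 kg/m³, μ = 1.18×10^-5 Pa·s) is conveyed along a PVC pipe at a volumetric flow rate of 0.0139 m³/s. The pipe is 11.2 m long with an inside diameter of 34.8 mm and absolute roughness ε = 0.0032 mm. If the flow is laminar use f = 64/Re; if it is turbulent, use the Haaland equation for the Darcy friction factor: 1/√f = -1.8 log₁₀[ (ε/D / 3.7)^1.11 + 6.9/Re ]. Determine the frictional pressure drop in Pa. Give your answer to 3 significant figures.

ΔP ≈ 588 Pa

Cross-sectional area A = πD²/4 = π(0.0348)²/4 = 0.0009511 m²; mean velocity V = Q/A = 0.0139/0.0009511 = 14.61 m/s.
Reynolds number Re = ρVD/μ = 0.738 · 14.61 · 0.0348 / 1.18e-05 = 3.181e+04.
Re > 4000 → turbulent. Relative roughness ε/D = 3.2e-06/0.0348 = 9.2e-05. Haaland: 1/√f = -1.8 log₁₀[(9.2e-05/3.7)^1.11 + 6.9/3.181e+04] = -1.8 log₁₀[7.74e-06 + 0.000217] = 6.567, so f = 0.02319.
Darcy-Weisbach: ΔP = f(L/D)(ρV²/2) = 0.02319·(11.2/0.0348)·(0.738·14.61²/2) = 0.02319·321.8·78.81 = 588.1 Pa.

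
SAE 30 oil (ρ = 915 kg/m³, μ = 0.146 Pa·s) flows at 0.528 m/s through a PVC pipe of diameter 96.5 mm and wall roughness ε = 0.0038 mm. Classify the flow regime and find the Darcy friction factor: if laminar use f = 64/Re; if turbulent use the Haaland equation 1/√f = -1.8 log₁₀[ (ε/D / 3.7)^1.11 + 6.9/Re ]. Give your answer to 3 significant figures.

Re = ρVD/μ = 915·0.528·0.0965/0.146 = 319.3.
Re < 2300 → laminar, so f = 64/Re = 0.2004 (roughness is irrelevant in laminar flow).

f ≈ 0.200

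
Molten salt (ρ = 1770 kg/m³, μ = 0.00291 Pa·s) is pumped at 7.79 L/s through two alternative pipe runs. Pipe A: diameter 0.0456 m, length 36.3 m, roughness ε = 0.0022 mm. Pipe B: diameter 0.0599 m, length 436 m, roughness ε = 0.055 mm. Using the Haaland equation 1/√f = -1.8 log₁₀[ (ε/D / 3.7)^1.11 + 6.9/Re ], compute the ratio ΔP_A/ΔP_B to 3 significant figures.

ΔP_A/ΔP_B ≈ 0.257

Pipe A: V = Q/A = 0.00779/0.001633 = 4.77 m/s; Re = 1.323e+05; ε/D = 4.82e-05; Haaland → f = 0.01707; ΔP_A = f(L/D)(ρV²/2) = 2.736e+05 Pa.
Pipe B: V = Q/A = 0.00779/0.002818 = 2.764 m/s; Re = 1.007e+05; ε/D = 0.000918; Haaland → f = 0.02166; ΔP_B = f(L/D)(ρV²/2) = 1.066e+06 Pa.
ΔP_A/ΔP_B = 2.736e+05/1.066e+06 = 0.257.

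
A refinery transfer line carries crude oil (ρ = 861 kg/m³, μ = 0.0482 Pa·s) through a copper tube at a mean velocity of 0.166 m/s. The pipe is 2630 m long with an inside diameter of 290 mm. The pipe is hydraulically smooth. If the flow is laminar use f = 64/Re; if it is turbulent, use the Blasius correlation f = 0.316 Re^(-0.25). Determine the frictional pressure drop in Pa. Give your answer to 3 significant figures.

Reynolds number Re = ρVD/μ = 861 · 0.166 · 0.29 / 0.0482 = 859.9.
Re < 2300 → laminar flow, so f = 64/Re = 64/859.9 = 0.07442 (the turbulent correlation is not needed).
Darcy-Weisbach: ΔP = f(L/D)(ρV²/2) = 0.07442·(2630/0.29)·(861·0.166²/2) = 0.07442·9069·11.86 = 8007 Pa.

ΔP ≈ 8010 Pa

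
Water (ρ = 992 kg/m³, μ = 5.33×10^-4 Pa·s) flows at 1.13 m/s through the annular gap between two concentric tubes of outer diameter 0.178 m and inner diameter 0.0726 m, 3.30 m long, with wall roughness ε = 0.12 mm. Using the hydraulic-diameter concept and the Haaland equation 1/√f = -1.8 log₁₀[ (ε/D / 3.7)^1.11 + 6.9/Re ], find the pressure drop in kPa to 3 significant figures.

Hydraulic diameter D_h = 4A/P = D_o - D_i = 0.178 - 0.0726 = 0.1054 m.
Re = ρVD_h/μ = 992·1.13·0.1054/0.000533 = 2.217e+05.
ε/D_h = 0.00012/0.1054 = 0.00114; Haaland gives 1/√f = -1.8 log₁₀[0.000126+3.11e-05] = 6.845, so f = 0.02135.
ΔP = f(L/D_h)(ρV²/2) = 0.02135·3.3/0.1054·633.3 = 423.3 Pa.
ΔP = 0.423 kPa.

ΔP ≈ 0.423 kPa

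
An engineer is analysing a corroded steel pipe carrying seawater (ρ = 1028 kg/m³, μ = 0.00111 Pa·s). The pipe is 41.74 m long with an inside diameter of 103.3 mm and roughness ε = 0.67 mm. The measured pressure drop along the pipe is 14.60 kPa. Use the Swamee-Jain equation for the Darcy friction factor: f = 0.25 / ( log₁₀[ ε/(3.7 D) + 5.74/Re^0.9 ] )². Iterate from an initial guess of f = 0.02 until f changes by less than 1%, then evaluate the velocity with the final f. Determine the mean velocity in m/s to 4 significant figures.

Rearranging Darcy-Weisbach: V = √(2·ΔP·D/(f·L·ρ)). With ε/D = 0.00067/0.1033 = 0.00649, iterate starting from f = 0.02:
  f = 0.02 → V = √(2·1.46e+04·0.1033/(0.02·41.74·1028)) = 1.875 m/s; Re = ρVD/μ = 1.794e+05; f → 0.03353
  f = 0.03353 → V = 1.448 m/s; Re = 1.385e+05; f → 0.03369
Converged (Δf/f < 1%). With the final f = 0.03369: V = √(2·1.46e+04·0.1033/(0.03369·41.74·1028)) = 1.444 m/s.

V ≈ 1.444 m/s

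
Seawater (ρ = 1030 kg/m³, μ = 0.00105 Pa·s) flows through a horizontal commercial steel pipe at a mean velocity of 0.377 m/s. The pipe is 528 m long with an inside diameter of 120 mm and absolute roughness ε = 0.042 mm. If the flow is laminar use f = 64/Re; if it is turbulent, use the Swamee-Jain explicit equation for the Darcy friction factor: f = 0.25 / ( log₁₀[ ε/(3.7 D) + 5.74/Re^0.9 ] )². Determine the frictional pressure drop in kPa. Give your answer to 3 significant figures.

ΔP ≈ 7.28 kPa

Reynolds number Re = ρVD/μ = 1030 · 0.377 · 0.12 / 0.00105 = 4.438e+04.
Re > 4000 → turbulent. Relative roughness ε/D = 4.2e-05/0.12 = 0.00035. Swamee-Jain: f = 0.25/(log₁₀[0.00035/3.7 + 5.74/4.438e+04^0.9])² = 0.25/(log₁₀[9.46e-05 + 0.000377])² = 0.25/(-3.326)² = 0.02259.
Darcy-Weisbach: ΔP = f(L/D)(ρV²/2) = 0.02259·(528/0.12)·(1030·0.377²/2) = 0.02259·4400·73.2 = 7277 Pa.
ΔP = 7277 Pa = 7.28 kPa.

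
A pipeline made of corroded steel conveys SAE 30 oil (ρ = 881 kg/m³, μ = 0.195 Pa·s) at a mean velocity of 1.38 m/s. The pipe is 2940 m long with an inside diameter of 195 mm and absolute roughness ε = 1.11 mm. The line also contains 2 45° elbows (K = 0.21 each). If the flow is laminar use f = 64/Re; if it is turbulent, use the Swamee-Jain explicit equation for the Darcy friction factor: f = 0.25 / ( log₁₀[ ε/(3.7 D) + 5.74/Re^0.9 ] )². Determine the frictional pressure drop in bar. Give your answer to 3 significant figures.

ΔP ≈ 6.66 bar

Reynolds number Re = ρVD/μ = 881 · 1.38 · 0.195 / 0.195 = 1216.
Re < 2300 → laminar flow, so f = 64/Re = 64/1216 = 0.05264 (the turbulent correlation is not needed).
Total minor-loss coefficient ΣK = 2·0.21 = 0.42.
ΔP = [f·L/D + ΣK]·(ρV²/2) = [0.05264·2940/0.195 + 0.42]·(881·1.38²/2) = [793.7 + 0.42]·838.9 = 6.661e+05 Pa.
ΔP = 6.661e+05 Pa = 6.66 bar.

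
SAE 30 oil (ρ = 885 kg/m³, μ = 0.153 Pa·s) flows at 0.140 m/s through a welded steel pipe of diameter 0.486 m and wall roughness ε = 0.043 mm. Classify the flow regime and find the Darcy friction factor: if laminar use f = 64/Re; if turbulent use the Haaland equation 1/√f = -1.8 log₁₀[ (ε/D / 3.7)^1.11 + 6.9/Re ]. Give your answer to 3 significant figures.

Re = ρVD/μ = 885·0.14·0.486/0.153 = 393.6.
Re < 2300 → laminar, so f = 64/Re = 0.1626 (roughness is irrelevant in laminar flow).

f ≈ 0.163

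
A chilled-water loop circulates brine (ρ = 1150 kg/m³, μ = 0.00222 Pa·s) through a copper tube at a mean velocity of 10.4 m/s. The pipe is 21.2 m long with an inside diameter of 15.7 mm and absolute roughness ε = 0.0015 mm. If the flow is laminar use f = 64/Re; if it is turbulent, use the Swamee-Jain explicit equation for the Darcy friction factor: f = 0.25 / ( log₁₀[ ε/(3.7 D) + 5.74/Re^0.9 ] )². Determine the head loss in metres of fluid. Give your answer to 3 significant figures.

Reynolds number Re = ρVD/μ = 1150 · 10.4 · 0.0157 / 0.00222 = 8.458e+04.
Re > 4000 → turbulent. Relative roughness ε/D = 1.5e-06/0.0157 = 9.55e-05. Swamee-Jain: f = 0.25/(log₁₀[9.55e-05/3.7 + 5.74/8.458e+04^0.9])² = 0.25/(log₁₀[2.58e-05 + 0.000211])² = 0.25/(-3.626)² = 0.01902.
Darcy-Weisbach: ΔP = f(L/D)(ρV²/2) = 0.01902·(21.2/0.0157)·(1150·10.4²/2) = 0.01902·1350·6.219e+04 = 1.597e+06 Pa.
Head loss h_f = ΔP/(ρg) = 1.597e+06/(1150·9.81) = 142 m.

h_f ≈ 142 m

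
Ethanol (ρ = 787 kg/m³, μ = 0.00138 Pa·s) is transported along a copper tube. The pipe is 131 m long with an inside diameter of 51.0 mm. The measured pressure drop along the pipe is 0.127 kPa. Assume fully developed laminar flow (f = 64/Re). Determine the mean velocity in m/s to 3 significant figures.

V ≈ 0.0571 m/s

For laminar flow, f = 64/Re with Re = ρVD/μ, so Darcy-Weisbach reduces to ΔP = 32μLV/D². Solving for V: V = ΔP·D²/(32μL) = 127·(0.051)²/(32·0.00138·131) = 0.0571 m/s.
Check: Re = ρVD/μ = 787·0.0571·0.051/0.00138 = 1661 < 2300, so the laminar assumption holds.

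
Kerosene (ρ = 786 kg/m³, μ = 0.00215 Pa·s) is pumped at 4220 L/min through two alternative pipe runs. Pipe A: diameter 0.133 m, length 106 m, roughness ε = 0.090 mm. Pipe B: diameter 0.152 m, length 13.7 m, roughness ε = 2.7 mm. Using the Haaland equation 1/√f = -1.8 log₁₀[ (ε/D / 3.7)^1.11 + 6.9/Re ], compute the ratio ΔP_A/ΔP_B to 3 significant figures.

Pipe A: V = Q/A = 0.07033/0.01389 = 5.063 m/s; Re = 2.462e+05; ε/D = 0.000677; Haaland → f = 0.01925; ΔP_A = f(L/D)(ρV²/2) = 1.545e+05 Pa.
Pipe B: V = Q/A = 0.07033/0.01815 = 3.876 m/s; Re = 2.154e+05; ε/D = 0.0178; Haaland → f = 0.04678; ΔP_B = f(L/D)(ρV²/2) = 2.49e+04 Pa.
ΔP_A/ΔP_B = 1.545e+05/2.49e+04 = 6.21.

ΔP_A/ΔP_B ≈ 6.21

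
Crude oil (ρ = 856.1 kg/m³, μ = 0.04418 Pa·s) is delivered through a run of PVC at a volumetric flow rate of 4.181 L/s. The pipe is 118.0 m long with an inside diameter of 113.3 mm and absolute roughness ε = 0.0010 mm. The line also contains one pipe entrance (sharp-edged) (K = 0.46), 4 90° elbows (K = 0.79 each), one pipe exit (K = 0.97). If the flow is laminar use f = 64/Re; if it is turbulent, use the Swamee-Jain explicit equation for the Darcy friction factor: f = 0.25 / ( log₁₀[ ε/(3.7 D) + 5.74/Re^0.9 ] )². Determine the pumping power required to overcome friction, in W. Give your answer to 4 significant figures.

P ≈ 23.95 W

Q = 4.181 L/s = 4.181/1000 = 0.004181 m³/s.
Cross-sectional area A = πD²/4 = π(0.1133)²/4 = 0.01008 m²; mean velocity V = Q/A = 0.004181/0.01008 = 0.4147 m/s.
Reynolds number Re = ρVD/μ = 856.1 · 0.4147 · 0.1133 / 0.0442 = 910.5.
Re < 2300 → laminar flow, so f = 64/Re = 64/910.5 = 0.07029 (the turbulent correlation is not needed).
Total minor-loss coefficient ΣK = 1·0.46 + 4·0.79 + 1·0.97 = 4.59.
ΔP = [f·L/D + ΣK]·(ρV²/2) = [0.07029·118/0.1133 + 4.59]·(856.1·0.4147²/2) = [73.21 + 4.59]·73.61 = 5727 Pa.
Pumping power P = QΔP = 0.004181·5727 = 23.945 W = 23.95 W.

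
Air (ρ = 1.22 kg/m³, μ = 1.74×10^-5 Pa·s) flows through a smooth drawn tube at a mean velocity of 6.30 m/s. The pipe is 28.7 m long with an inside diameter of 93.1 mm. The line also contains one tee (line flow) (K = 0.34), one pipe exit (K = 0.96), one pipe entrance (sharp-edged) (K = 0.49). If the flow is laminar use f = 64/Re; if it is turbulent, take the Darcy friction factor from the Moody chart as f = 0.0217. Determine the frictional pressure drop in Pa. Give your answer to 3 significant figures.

ΔP ≈ 205 Pa

Reynolds number Re = ρVD/μ = 1.22 · 6.3 · 0.0931 / 1.74e-05 = 4.112e+04.
Re > 4000 → turbulent; use the Moody-chart value f = 0.0217.
Total minor-loss coefficient ΣK = 1·0.34 + 1·0.96 + 1·0.49 = 1.79.
ΔP = [f·L/D + ΣK]·(ρV²/2) = [0.0217·28.7/0.0931 + 1.79]·(1.22·6.3²/2) = [6.689 + 1.79]·24.21 = 205.3 Pa.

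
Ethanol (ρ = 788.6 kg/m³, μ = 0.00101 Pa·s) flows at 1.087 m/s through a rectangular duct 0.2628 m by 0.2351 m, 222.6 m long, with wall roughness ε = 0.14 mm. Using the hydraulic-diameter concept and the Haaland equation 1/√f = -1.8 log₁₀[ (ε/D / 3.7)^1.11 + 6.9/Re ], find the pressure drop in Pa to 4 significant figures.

Hydraulic diameter D_h = 4A/P = 4·(0.2628·0.2351)/(2·(0.2628+0.2351)) = 0.2471/0.9958 = 0.2482 m.
Re = ρVD_h/μ = 788.6·1.087·0.2482/0.00101 = 2.106e+05.
ε/D_h = 0.00014/0.2482 = 0.000564; Haaland gives 1/√f = -1.8 log₁₀[5.8e-05+3.28e-05] = 7.276, so f = 0.01889.
ΔP = f(L/D_h)(ρV²/2) = 0.01889·222.6/0.2482·465.9 = 7893 Pa.

ΔP ≈ 7893 Pa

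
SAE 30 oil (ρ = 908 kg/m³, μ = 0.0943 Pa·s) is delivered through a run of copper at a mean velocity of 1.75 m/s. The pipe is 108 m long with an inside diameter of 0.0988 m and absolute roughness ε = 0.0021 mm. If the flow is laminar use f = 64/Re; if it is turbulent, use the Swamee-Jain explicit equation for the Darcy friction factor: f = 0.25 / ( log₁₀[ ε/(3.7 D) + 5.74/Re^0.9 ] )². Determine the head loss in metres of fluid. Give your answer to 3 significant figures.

h_f ≈ 6.56 m

Reynolds number Re = ρVD/μ = 908 · 1.75 · 0.0988 / 0.0943 = 1665.
Re < 2300 → laminar flow, so f = 64/Re = 64/1665 = 0.03844 (the turbulent correlation is not needed).
Darcy-Weisbach: ΔP = f(L/D)(ρV²/2) = 0.03844·(108/0.0988)·(908·1.75²/2) = 0.03844·1093·1390 = 5.843e+04 Pa.
Head loss h_f = ΔP/(ρg) = 5.843e+04/(908·9.81) = 6.56 m.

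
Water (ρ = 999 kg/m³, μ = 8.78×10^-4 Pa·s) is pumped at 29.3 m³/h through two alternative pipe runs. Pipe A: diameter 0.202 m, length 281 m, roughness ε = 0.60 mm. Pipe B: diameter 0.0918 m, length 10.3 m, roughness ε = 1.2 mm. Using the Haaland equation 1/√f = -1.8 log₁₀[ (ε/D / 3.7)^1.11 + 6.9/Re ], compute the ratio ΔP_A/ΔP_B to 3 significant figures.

Pipe A: V = Q/A = 0.008139/0.03205 = 0.254 m/s; Re = 5.837e+04; ε/D = 0.00297; Haaland → f = 0.02809; ΔP_A = f(L/D)(ρV²/2) = 1259 Pa.
Pipe B: V = Q/A = 0.008139/0.006619 = 1.23 m/s; Re = 1.284e+05; ε/D = 0.0131; Haaland → f = 0.04204; ΔP_B = f(L/D)(ρV²/2) = 3563 Pa.
ΔP_A/ΔP_B = 1259/3563 = 0.353.

ΔP_A/ΔP_B ≈ 0.353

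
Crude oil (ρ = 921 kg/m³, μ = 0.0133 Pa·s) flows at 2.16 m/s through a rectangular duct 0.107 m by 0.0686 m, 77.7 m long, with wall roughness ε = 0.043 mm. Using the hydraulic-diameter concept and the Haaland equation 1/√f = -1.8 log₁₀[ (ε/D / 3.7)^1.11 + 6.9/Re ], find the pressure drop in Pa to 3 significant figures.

Hydraulic diameter D_h = 4A/P = 4·(0.107·0.0686)/(2·(0.107+0.0686)) = 0.02936/0.3512 = 0.0836 m.
Re = ρVD_h/μ = 921·2.16·0.0836/0.0133 = 1.25e+04.
ε/D_h = 4.3e-05/0.0836 = 0.000514; Haaland gives 1/√f = -1.8 log₁₀[5.23e-05+0.000552] = 5.794, so f = 0.02979.
ΔP = f(L/D_h)(ρV²/2) = 0.02979·77.7/0.0836·2149 = 5.948e+04 Pa.

ΔP ≈ 59500 Pa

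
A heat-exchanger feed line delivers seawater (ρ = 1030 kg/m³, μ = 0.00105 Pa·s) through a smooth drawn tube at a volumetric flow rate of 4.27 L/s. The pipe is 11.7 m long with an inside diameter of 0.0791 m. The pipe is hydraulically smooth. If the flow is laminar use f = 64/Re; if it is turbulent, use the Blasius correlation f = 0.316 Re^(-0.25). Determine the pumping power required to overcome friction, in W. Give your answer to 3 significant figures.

Q = 4.27 L/s = 4.27/1000 = 0.00427 m³/s.
Cross-sectional area A = πD²/4 = π(0.0791)²/4 = 0.004914 m²; mean velocity V = Q/A = 0.00427/0.004914 = 0.8689 m/s.
Reynolds number Re = ρVD/μ = 1030 · 0.8689 · 0.0791 / 0.00105 = 6.742e+04.
Re > 4000 → turbulent. Smooth-pipe (Blasius): f = 0.316 Re^(-0.25) = 0.316/(6.742e+04)^0.25 = 0.01961.
Darcy-Weisbach: ΔP = f(L/D)(ρV²/2) = 0.01961·(11.7/0.0791)·(1030·0.8689²/2) = 0.01961·147.9·388.8 = 1128 Pa.
Pumping power P = QΔP = 0.00427·1128 = 4.816 W = 4.82 W.

P ≈ 4.82 W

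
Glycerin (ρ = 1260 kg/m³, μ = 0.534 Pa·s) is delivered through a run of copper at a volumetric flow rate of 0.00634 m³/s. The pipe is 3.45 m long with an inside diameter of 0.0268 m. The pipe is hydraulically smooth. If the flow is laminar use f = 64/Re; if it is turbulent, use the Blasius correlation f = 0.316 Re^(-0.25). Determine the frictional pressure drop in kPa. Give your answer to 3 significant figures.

ΔP ≈ 923 kPa

Cross-sectional area A = πD²/4 = π(0.0268)²/4 = 0.0005641 m²; mean velocity V = Q/A = 0.00634/0.0005641 = 11.24 m/s.
Reynolds number Re = ρVD/μ = 1260 · 11.24 · 0.0268 / 0.534 = 710.7.
Re < 2300 → laminar flow, so f = 64/Re = 64/710.7 = 0.09005 (the turbulent correlation is not needed).
Darcy-Weisbach: ΔP = f(L/D)(ρV²/2) = 0.09005·(3.45/0.0268)·(1260·11.24²/2) = 0.09005·128.7·7.958e+04 = 9.225e+05 Pa.
ΔP = 9.225e+05 Pa = 923 kPa.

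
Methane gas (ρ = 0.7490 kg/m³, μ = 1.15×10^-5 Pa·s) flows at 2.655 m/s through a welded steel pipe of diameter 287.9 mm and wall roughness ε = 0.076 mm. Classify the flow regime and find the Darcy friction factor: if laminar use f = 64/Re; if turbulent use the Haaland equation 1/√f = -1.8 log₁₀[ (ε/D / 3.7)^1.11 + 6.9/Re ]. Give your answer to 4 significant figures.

f ≈ 0.02153

Re = ρVD/μ = 0.749·2.655·0.2879/1.15e-05 = 4.978e+04.
Re > 4000 → turbulent. ε/D = 7.6e-05/0.2879 = 0.000264; Haaland: 1/√f = -1.8 log₁₀[2.5e-05 + 0.000139] = 6.815, so f = 0.02153.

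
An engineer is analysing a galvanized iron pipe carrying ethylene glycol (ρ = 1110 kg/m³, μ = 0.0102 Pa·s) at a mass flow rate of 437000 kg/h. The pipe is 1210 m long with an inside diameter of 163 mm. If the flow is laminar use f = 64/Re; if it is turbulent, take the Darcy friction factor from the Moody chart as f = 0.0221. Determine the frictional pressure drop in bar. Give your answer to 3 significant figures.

ΔP ≈ 25.0 bar

ṁ = 437000 kg/h = 437000/3600 = 121.4 kg/s.
A = πD²/4 = π(0.163)²/4 = 0.02087 m²; mean velocity V = ṁ/(ρA) = 121.4/(1110 · 0.02087) = 5.241 m/s.
Reynolds number Re = ρVD/μ = 1110 · 5.241 · 0.163 / 0.0102 = 9.296e+04.
Re > 4000 → turbulent; use the Moody-chart value f = 0.0221.
Darcy-Weisbach: ΔP = f(L/D)(ρV²/2) = 0.0221·(1210/0.163)·(1110·5.241²/2) = 0.0221·7423·1.524e+04 = 2.501e+06 Pa.
ΔP = 2.501e+06 Pa = 25.0 bar.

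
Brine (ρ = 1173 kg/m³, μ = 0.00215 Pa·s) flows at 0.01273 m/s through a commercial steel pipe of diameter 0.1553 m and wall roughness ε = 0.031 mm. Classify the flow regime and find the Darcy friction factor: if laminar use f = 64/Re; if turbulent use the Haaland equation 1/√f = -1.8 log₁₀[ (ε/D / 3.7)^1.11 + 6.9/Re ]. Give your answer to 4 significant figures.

f ≈ 0.05934

Re = ρVD/μ = 1173·0.01273·0.1553/0.00215 = 1079.
Re < 2300 → laminar, so f = 64/Re = 0.05934 (roughness is irrelevant in laminar flow).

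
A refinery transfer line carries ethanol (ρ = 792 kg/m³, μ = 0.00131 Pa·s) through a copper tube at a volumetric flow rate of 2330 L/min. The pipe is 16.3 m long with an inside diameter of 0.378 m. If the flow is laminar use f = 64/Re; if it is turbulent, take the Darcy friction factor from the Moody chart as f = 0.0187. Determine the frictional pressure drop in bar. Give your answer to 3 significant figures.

Q = 2330 L/min = 2330/60000 = 0.03883 m³/s.
Cross-sectional area A = πD²/4 = π(0.378)²/4 = 0.1122 m²; mean velocity V = Q/A = 0.03883/0.1122 = 0.346 m/s.
Reynolds number Re = ρVD/μ = 792 · 0.346 · 0.378 / 0.00131 = 7.908e+04.
Re > 4000 → turbulent; use the Moody-chart value f = 0.0187.
Darcy-Weisbach: ΔP = f(L/D)(ρV²/2) = 0.0187·(16.3/0.378)·(792·0.346²/2) = 0.0187·43.12·47.42 = 38.24 Pa.
ΔP = 38.24 Pa = 3.82×10^-4 bar.

ΔP ≈ 3.82×10^-4 bar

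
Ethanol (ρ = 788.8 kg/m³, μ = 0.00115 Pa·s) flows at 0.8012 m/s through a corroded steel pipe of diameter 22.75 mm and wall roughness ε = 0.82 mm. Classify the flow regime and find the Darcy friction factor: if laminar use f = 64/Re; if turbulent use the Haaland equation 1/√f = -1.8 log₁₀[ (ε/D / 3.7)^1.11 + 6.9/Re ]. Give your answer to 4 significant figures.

f ≈ 0.06415

Re = ρVD/μ = 788.8·0.8012·0.02275/0.00115 = 1.25e+04.
Re > 4000 → turbulent. ε/D = 0.00082/0.02275 = 0.036; Haaland: 1/√f = -1.8 log₁₀[0.00585 + 0.000552] = 3.948, so f = 0.06415.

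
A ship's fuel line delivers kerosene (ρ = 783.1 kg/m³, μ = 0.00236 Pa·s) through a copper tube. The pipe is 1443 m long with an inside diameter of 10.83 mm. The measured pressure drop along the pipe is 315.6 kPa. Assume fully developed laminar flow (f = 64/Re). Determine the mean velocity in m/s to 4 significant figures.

V ≈ 0.3397 m/s

For laminar flow, f = 64/Re with Re = ρVD/μ, so Darcy-Weisbach reduces to ΔP = 32μLV/D². Solving for V: V = ΔP·D²/(32μL) = 3.156e+05·(0.01083)²/(32·0.00236·1443) = 0.3397 m/s.
Check: Re = ρVD/μ = 783.1·0.3397·0.01083/0.00236 = 1221 < 2300, so the laminar assumption holds.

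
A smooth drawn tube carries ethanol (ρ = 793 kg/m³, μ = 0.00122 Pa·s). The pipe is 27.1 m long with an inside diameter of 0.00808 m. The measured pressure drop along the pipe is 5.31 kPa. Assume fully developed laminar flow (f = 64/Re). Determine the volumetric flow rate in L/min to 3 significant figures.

For laminar flow, f = 64/Re with Re = ρVD/μ, so Darcy-Weisbach reduces to ΔP = 32μLV/D². Solving for V: V = ΔP·D²/(32μL) = 5310·(0.00808)²/(32·0.00122·27.1) = 0.3277 m/s.
Check: Re = ρVD/μ = 793·0.3277·0.00808/0.00122 = 1721 < 2300, so the laminar assumption holds.
Q = V·A = 0.3277·(π/4·0.00808²) = 1.68e-05 m³/s = 1.01 L/min.

Q ≈ 1.01 L/min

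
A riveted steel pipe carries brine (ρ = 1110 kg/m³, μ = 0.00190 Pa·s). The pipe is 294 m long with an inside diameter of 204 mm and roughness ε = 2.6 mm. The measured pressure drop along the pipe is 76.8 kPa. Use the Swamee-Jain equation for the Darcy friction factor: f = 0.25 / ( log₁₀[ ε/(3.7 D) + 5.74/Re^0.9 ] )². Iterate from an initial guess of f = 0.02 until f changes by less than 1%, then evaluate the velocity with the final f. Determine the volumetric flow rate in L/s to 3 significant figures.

Q ≈ 49.6 L/s

Rearranging Darcy-Weisbach: V = √(2·ΔP·D/(f·L·ρ)). With ε/D = 0.0026/0.204 = 0.0127, iterate starting from f = 0.02:
  f = 0.02 → V = √(2·7.68e+04·0.204/(0.02·294·1110)) = 2.191 m/s; Re = ρVD/μ = 2.611e+05; f → 0.04154
  f = 0.04154 → V = 1.52 m/s; Re = 1.812e+05; f → 0.04166
Converged (Δf/f < 1%). With the final f = 0.04166: V = √(2·7.68e+04·0.204/(0.04166·294·1110)) = 1.518 m/s.
Q = V·A = 1.518·(π/4·0.204²) = 0.04962 m³/s = 49.6 L/s.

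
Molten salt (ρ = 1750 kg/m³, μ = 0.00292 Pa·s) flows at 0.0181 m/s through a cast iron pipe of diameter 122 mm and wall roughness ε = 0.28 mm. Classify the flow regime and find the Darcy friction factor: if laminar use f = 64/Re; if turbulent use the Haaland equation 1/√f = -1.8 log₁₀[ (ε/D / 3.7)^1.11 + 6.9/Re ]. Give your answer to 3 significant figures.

Re = ρVD/μ = 1750·0.0181·0.122/0.00292 = 1323.
Re < 2300 → laminar, so f = 64/Re = 0.04836 (roughness is irrelevant in laminar flow).

f ≈ 0.0484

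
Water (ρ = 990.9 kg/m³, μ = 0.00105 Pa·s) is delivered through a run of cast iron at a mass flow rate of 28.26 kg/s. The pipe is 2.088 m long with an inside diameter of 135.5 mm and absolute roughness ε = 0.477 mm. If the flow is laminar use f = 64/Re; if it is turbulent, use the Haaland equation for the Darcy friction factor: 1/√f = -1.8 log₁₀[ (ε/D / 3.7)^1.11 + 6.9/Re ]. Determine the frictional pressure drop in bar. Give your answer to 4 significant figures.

A = πD²/4 = π(0.1355)²/4 = 0.01442 m²; mean velocity V = ṁ/(ρA) = 28.26/(990.9 · 0.01442) = 1.978 m/s.
Reynolds number Re = ρVD/μ = 990.9 · 1.978 · 0.1355 / 0.00105 = 2.529e+05.
Re > 4000 → turbulent. Relative roughness ε/D = 0.000477/0.1355 = 0.00352. Haaland: 1/√f = -1.8 log₁₀[(0.00352/3.7)^1.11 + 6.9/2.529e+05] = -1.8 log₁₀[0.000443 + 2.73e-05] = 5.99, so f = 0.02787.
Darcy-Weisbach: ΔP = f(L/D)(ρV²/2) = 0.02787·(2.088/0.1355)·(990.9·1.978²/2) = 0.02787·15.41·1938 = 832.2 Pa.
ΔP = 832.2 Pa = 0.008322 bar.

ΔP ≈ 0.008322 bar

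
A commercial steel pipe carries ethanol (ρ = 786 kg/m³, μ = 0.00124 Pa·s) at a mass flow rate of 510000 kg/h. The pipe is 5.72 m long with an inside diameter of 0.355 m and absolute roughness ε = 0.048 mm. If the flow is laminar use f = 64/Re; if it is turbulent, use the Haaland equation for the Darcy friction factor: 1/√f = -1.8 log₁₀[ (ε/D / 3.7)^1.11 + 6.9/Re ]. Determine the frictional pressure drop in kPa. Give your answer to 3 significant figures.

ΔP ≈ 0.314 kPa

ṁ = 510000 kg/h = 510000/3600 = 141.7 kg/s.
A = πD²/4 = π(0.355)²/4 = 0.09898 m²; mean velocity V = ṁ/(ρA) = 141.7/(786 · 0.09898) = 1.821 m/s.
Reynolds number Re = ρVD/μ = 786 · 1.821 · 0.355 / 0.00124 = 4.098e+05.
Re > 4000 → turbulent. Relative roughness ε/D = 4.8e-05/0.355 = 0.000135. Haaland: 1/√f = -1.8 log₁₀[(0.000135/3.7)^1.11 + 6.9/4.098e+05] = -1.8 log₁₀[1.19e-05 + 1.68e-05] = 8.175, so f = 0.01496.
Darcy-Weisbach: ΔP = f(L/D)(ρV²/2) = 0.01496·(5.72/0.355)·(786·1.821²/2) = 0.01496·16.11·1303 = 314.2 Pa.
ΔP = 314.2 Pa = 0.314 kPa.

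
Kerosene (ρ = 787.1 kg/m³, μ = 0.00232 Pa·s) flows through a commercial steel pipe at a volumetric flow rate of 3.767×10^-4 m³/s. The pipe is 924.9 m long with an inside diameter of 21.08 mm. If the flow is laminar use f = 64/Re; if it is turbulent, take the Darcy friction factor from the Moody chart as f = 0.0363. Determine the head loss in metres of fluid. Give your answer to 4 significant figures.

h_f ≈ 94.57 m

Cross-sectional area A = πD²/4 = π(0.02108)²/4 = 0.000349 m²; mean velocity V = Q/A = 0.0003767/0.000349 = 1.079 m/s.
Reynolds number Re = ρVD/μ = 787.1 · 1.079 · 0.02108 / 0.00232 = 7719.
Re > 4000 → turbulent; use the Moody-chart value f = 0.0363.
Darcy-Weisbach: ΔP = f(L/D)(ρV²/2) = 0.0363·(924.9/0.02108)·(787.1·1.079²/2) = 0.0363·4.388e+04·458.5 = 7.302e+05 Pa.
Head loss h_f = ΔP/(ρg) = 7.302e+05/(787.1·9.81) = 94.57 m.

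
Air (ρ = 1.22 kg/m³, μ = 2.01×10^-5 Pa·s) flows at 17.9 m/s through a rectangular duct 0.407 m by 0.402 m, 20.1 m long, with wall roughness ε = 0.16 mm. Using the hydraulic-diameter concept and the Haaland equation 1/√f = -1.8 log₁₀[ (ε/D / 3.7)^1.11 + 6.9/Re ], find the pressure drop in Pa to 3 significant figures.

ΔP ≈ 165 Pa

Hydraulic diameter D_h = 4A/P = 4·(0.407·0.402)/(2·(0.407+0.402)) = 0.6545/1.618 = 0.4045 m.
Re = ρVD_h/μ = 1.22·17.9·0.4045/2.01e-05 = 4.395e+05.
ε/D_h = 0.00016/0.4045 = 0.000396; Haaland gives 1/√f = -1.8 log₁₀[3.91e-05+1.57e-05] = 7.67, so f = 0.017.
ΔP = f(L/D_h)(ρV²/2) = 0.017·20.1/0.4045·195.5 = 165.1 Pa.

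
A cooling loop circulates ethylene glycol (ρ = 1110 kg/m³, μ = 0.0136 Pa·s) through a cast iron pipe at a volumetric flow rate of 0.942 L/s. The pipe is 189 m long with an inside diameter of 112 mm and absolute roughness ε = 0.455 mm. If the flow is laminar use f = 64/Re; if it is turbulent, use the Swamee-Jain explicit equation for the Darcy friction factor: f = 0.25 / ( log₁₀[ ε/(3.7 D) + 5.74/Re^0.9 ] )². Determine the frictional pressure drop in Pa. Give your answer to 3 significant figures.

ΔP ≈ 627 Pa

Q = 0.942 L/s = 0.942/1000 = 0.000942 m³/s.
Cross-sectional area A = πD²/4 = π(0.112)²/4 = 0.009852 m²; mean velocity V = Q/A = 0.000942/0.009852 = 0.09561 m/s.
Reynolds number Re = ρVD/μ = 1110 · 0.09561 · 0.112 / 0.0136 = 874.
Re < 2300 → laminar flow, so f = 64/Re = 64/874 = 0.07322 (the turbulent correlation is not needed).
Darcy-Weisbach: ΔP = f(L/D)(ρV²/2) = 0.07322·(189/0.112)·(1110·0.09561²/2) = 0.07322·1688·5.074 = 627 Pa.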